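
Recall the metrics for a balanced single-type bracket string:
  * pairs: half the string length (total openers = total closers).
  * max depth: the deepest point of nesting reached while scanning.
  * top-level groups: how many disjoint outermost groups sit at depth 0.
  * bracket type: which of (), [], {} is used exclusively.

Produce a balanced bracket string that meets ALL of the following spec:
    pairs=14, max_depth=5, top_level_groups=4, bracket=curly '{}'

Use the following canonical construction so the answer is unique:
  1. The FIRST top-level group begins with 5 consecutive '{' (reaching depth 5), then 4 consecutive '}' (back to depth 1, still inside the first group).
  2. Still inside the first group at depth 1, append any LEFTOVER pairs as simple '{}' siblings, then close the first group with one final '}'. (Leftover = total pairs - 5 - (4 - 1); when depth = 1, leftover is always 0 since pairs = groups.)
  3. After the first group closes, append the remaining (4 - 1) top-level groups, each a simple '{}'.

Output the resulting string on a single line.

Spec: pairs=14 depth=5 groups=4
Leftover pairs = 14 - 5 - (4-1) = 6
First group: deep chain of depth 5 + 6 sibling pairs
Remaining 3 groups: simple '{}' each

Answer: {{{{{}}}}{}{}{}{}{}{}}{}{}{}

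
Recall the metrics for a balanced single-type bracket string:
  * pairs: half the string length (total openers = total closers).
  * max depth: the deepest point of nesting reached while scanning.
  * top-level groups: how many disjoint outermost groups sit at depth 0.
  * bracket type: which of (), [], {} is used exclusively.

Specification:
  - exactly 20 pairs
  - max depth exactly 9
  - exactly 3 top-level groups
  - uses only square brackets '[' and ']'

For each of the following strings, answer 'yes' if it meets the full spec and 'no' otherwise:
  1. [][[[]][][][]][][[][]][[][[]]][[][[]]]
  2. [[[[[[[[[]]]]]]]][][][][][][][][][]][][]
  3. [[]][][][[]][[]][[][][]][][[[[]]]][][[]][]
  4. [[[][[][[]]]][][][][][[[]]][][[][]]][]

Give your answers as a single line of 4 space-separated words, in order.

Answer: no yes no no

Derivation:
String 1 '[][[[]][][][]][][[][]][[][[]]][[][[]]]': depth seq [1 0 1 2 3 2 1 2 1 2 1 2 1 0 1 0 1 2 1 2 1 0 1 2 1 2 3 2 1 0 1 2 1 2 3 2 1 0]
  -> pairs=19 depth=3 groups=6 -> no
String 2 '[[[[[[[[[]]]]]]]][][][][][][][][][]][][]': depth seq [1 2 3 4 5 6 7 8 9 8 7 6 5 4 3 2 1 2 1 2 1 2 1 2 1 2 1 2 1 2 1 2 1 2 1 0 1 0 1 0]
  -> pairs=20 depth=9 groups=3 -> yes
String 3 '[[]][][][[]][[]][[][][]][][[[[]]]][][[]][]': depth seq [1 2 1 0 1 0 1 0 1 2 1 0 1 2 1 0 1 2 1 2 1 2 1 0 1 0 1 2 3 4 3 2 1 0 1 0 1 2 1 0 1 0]
  -> pairs=21 depth=4 groups=11 -> no
String 4 '[[[][[][[]]]][][][][][[[]]][][[][]]][]': depth seq [1 2 3 2 3 4 3 4 5 4 3 2 1 2 1 2 1 2 1 2 1 2 3 4 3 2 1 2 1 2 3 2 3 2 1 0 1 0]
  -> pairs=19 depth=5 groups=2 -> no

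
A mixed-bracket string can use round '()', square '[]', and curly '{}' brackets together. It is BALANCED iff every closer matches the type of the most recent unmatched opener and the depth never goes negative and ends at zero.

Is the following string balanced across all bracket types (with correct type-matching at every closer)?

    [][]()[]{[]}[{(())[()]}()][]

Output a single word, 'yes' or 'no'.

Answer: yes

Derivation:
pos 0: push '['; stack = [
pos 1: ']' matches '['; pop; stack = (empty)
pos 2: push '['; stack = [
pos 3: ']' matches '['; pop; stack = (empty)
pos 4: push '('; stack = (
pos 5: ')' matches '('; pop; stack = (empty)
pos 6: push '['; stack = [
pos 7: ']' matches '['; pop; stack = (empty)
pos 8: push '{'; stack = {
pos 9: push '['; stack = {[
pos 10: ']' matches '['; pop; stack = {
pos 11: '}' matches '{'; pop; stack = (empty)
pos 12: push '['; stack = [
pos 13: push '{'; stack = [{
pos 14: push '('; stack = [{(
pos 15: push '('; stack = [{((
pos 16: ')' matches '('; pop; stack = [{(
pos 17: ')' matches '('; pop; stack = [{
pos 18: push '['; stack = [{[
pos 19: push '('; stack = [{[(
pos 20: ')' matches '('; pop; stack = [{[
pos 21: ']' matches '['; pop; stack = [{
pos 22: '}' matches '{'; pop; stack = [
pos 23: push '('; stack = [(
pos 24: ')' matches '('; pop; stack = [
pos 25: ']' matches '['; pop; stack = (empty)
pos 26: push '['; stack = [
pos 27: ']' matches '['; pop; stack = (empty)
end: stack empty → VALID
Verdict: properly nested → yes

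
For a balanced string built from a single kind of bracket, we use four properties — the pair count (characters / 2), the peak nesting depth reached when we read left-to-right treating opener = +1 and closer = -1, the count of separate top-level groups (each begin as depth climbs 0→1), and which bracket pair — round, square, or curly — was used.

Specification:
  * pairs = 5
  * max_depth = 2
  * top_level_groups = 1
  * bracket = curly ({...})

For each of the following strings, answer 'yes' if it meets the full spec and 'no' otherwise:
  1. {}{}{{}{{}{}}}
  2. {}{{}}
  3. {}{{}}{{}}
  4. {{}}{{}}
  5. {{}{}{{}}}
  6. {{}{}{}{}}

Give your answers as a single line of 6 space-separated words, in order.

String 1 '{}{}{{}{{}{}}}': depth seq [1 0 1 0 1 2 1 2 3 2 3 2 1 0]
  -> pairs=7 depth=3 groups=3 -> no
String 2 '{}{{}}': depth seq [1 0 1 2 1 0]
  -> pairs=3 depth=2 groups=2 -> no
String 3 '{}{{}}{{}}': depth seq [1 0 1 2 1 0 1 2 1 0]
  -> pairs=5 depth=2 groups=3 -> no
String 4 '{{}}{{}}': depth seq [1 2 1 0 1 2 1 0]
  -> pairs=4 depth=2 groups=2 -> no
String 5 '{{}{}{{}}}': depth seq [1 2 1 2 1 2 3 2 1 0]
  -> pairs=5 depth=3 groups=1 -> no
String 6 '{{}{}{}{}}': depth seq [1 2 1 2 1 2 1 2 1 0]
  -> pairs=5 depth=2 groups=1 -> yes

Answer: no no no no no yes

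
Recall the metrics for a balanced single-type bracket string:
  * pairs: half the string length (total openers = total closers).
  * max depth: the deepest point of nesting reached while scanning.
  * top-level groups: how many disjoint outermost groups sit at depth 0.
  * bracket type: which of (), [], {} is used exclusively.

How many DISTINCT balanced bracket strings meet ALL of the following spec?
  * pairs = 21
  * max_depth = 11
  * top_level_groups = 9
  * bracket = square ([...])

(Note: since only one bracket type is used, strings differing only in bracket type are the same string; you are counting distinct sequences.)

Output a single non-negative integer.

Answer: 3627

Derivation:
Spec: pairs=21 depth=11 groups=9
Count(depth <= 11) = 96768090
Count(depth <= 10) = 96764463
Count(depth == 11) = 96768090 - 96764463 = 3627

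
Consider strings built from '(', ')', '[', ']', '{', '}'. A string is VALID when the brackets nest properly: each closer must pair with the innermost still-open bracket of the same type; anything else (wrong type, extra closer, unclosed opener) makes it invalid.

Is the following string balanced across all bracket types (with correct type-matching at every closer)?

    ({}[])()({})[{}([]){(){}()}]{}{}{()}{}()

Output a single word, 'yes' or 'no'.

pos 0: push '('; stack = (
pos 1: push '{'; stack = ({
pos 2: '}' matches '{'; pop; stack = (
pos 3: push '['; stack = ([
pos 4: ']' matches '['; pop; stack = (
pos 5: ')' matches '('; pop; stack = (empty)
pos 6: push '('; stack = (
pos 7: ')' matches '('; pop; stack = (empty)
pos 8: push '('; stack = (
pos 9: push '{'; stack = ({
pos 10: '}' matches '{'; pop; stack = (
pos 11: ')' matches '('; pop; stack = (empty)
pos 12: push '['; stack = [
pos 13: push '{'; stack = [{
pos 14: '}' matches '{'; pop; stack = [
pos 15: push '('; stack = [(
pos 16: push '['; stack = [([
pos 17: ']' matches '['; pop; stack = [(
pos 18: ')' matches '('; pop; stack = [
pos 19: push '{'; stack = [{
pos 20: push '('; stack = [{(
pos 21: ')' matches '('; pop; stack = [{
pos 22: push '{'; stack = [{{
pos 23: '}' matches '{'; pop; stack = [{
pos 24: push '('; stack = [{(
pos 25: ')' matches '('; pop; stack = [{
pos 26: '}' matches '{'; pop; stack = [
pos 27: ']' matches '['; pop; stack = (empty)
pos 28: push '{'; stack = {
pos 29: '}' matches '{'; pop; stack = (empty)
pos 30: push '{'; stack = {
pos 31: '}' matches '{'; pop; stack = (empty)
pos 32: push '{'; stack = {
pos 33: push '('; stack = {(
pos 34: ')' matches '('; pop; stack = {
pos 35: '}' matches '{'; pop; stack = (empty)
pos 36: push '{'; stack = {
pos 37: '}' matches '{'; pop; stack = (empty)
pos 38: push '('; stack = (
pos 39: ')' matches '('; pop; stack = (empty)
end: stack empty → VALID
Verdict: properly nested → yes

Answer: yes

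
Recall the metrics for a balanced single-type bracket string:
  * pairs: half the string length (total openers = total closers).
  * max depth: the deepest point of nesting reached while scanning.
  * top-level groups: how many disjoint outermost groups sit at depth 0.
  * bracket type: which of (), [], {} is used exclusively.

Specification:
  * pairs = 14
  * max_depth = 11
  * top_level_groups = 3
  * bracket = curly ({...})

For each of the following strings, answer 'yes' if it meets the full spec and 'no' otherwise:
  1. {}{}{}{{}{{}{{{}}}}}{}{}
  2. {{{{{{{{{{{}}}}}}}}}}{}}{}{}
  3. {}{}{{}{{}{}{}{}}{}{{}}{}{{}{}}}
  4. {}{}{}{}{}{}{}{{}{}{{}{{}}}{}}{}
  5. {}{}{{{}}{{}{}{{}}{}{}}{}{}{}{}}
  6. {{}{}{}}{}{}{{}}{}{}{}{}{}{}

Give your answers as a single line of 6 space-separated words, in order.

Answer: no yes no no no no

Derivation:
String 1 '{}{}{}{{}{{}{{{}}}}}{}{}': depth seq [1 0 1 0 1 0 1 2 1 2 3 2 3 4 5 4 3 2 1 0 1 0 1 0]
  -> pairs=12 depth=5 groups=6 -> no
String 2 '{{{{{{{{{{{}}}}}}}}}}{}}{}{}': depth seq [1 2 3 4 5 6 7 8 9 10 11 10 9 8 7 6 5 4 3 2 1 2 1 0 1 0 1 0]
  -> pairs=14 depth=11 groups=3 -> yes
String 3 '{}{}{{}{{}{}{}{}}{}{{}}{}{{}{}}}': depth seq [1 0 1 0 1 2 1 2 3 2 3 2 3 2 3 2 1 2 1 2 3 2 1 2 1 2 3 2 3 2 1 0]
  -> pairs=16 depth=3 groups=3 -> no
String 4 '{}{}{}{}{}{}{}{{}{}{{}{{}}}{}}{}': depth seq [1 0 1 0 1 0 1 0 1 0 1 0 1 0 1 2 1 2 1 2 3 2 3 4 3 2 1 2 1 0 1 0]
  -> pairs=16 depth=4 groups=9 -> no
String 5 '{}{}{{{}}{{}{}{{}}{}{}}{}{}{}{}}': depth seq [1 0 1 0 1 2 3 2 1 2 3 2 3 2 3 4 3 2 3 2 3 2 1 2 1 2 1 2 1 2 1 0]
  -> pairs=16 depth=4 groups=3 -> no
String 6 '{{}{}{}}{}{}{{}}{}{}{}{}{}{}': depth seq [1 2 1 2 1 2 1 0 1 0 1 0 1 2 1 0 1 0 1 0 1 0 1 0 1 0 1 0]
  -> pairs=14 depth=2 groups=10 -> no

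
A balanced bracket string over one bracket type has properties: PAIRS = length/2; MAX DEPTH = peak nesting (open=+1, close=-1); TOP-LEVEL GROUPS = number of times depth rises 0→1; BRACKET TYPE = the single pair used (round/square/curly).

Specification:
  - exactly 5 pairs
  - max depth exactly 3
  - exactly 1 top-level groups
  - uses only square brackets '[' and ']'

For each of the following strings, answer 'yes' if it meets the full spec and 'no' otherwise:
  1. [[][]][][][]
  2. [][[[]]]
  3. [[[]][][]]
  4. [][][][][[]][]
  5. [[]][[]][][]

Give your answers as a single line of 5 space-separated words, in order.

String 1 '[[][]][][][]': depth seq [1 2 1 2 1 0 1 0 1 0 1 0]
  -> pairs=6 depth=2 groups=4 -> no
String 2 '[][[[]]]': depth seq [1 0 1 2 3 2 1 0]
  -> pairs=4 depth=3 groups=2 -> no
String 3 '[[[]][][]]': depth seq [1 2 3 2 1 2 1 2 1 0]
  -> pairs=5 depth=3 groups=1 -> yes
String 4 '[][][][][[]][]': depth seq [1 0 1 0 1 0 1 0 1 2 1 0 1 0]
  -> pairs=7 depth=2 groups=6 -> no
String 5 '[[]][[]][][]': depth seq [1 2 1 0 1 2 1 0 1 0 1 0]
  -> pairs=6 depth=2 groups=4 -> no

Answer: no no yes no no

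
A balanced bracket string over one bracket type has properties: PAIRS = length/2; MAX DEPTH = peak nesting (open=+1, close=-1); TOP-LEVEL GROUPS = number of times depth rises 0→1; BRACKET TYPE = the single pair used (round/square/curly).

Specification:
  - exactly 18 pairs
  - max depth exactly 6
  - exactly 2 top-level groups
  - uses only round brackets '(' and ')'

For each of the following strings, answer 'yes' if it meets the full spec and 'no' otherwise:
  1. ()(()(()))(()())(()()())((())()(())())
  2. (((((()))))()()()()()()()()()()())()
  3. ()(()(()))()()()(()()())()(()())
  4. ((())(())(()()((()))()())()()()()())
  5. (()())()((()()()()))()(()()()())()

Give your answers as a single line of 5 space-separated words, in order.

String 1 '()(()(()))(()())(()()())((())()(())())': depth seq [1 0 1 2 1 2 3 2 1 0 1 2 1 2 1 0 1 2 1 2 1 2 1 0 1 2 3 2 1 2 1 2 3 2 1 2 1 0]
  -> pairs=19 depth=3 groups=5 -> no
String 2 '(((((()))))()()()()()()()()()()())()': depth seq [1 2 3 4 5 6 5 4 3 2 1 2 1 2 1 2 1 2 1 2 1 2 1 2 1 2 1 2 1 2 1 2 1 0 1 0]
  -> pairs=18 depth=6 groups=2 -> yes
String 3 '()(()(()))()()()(()()())()(()())': depth seq [1 0 1 2 1 2 3 2 1 0 1 0 1 0 1 0 1 2 1 2 1 2 1 0 1 0 1 2 1 2 1 0]
  -> pairs=16 depth=3 groups=8 -> no
String 4 '((())(())(()()((()))()())()()()()())': depth seq [1 2 3 2 1 2 3 2 1 2 3 2 3 2 3 4 5 4 3 2 3 2 3 2 1 2 1 2 1 2 1 2 1 2 1 0]
  -> pairs=18 depth=5 groups=1 -> no
String 5 '(()())()((()()()()))()(()()()())()': depth seq [1 2 1 2 1 0 1 0 1 2 3 2 3 2 3 2 3 2 1 0 1 0 1 2 1 2 1 2 1 2 1 0 1 0]
  -> pairs=17 depth=3 groups=6 -> no

Answer: no yes no no no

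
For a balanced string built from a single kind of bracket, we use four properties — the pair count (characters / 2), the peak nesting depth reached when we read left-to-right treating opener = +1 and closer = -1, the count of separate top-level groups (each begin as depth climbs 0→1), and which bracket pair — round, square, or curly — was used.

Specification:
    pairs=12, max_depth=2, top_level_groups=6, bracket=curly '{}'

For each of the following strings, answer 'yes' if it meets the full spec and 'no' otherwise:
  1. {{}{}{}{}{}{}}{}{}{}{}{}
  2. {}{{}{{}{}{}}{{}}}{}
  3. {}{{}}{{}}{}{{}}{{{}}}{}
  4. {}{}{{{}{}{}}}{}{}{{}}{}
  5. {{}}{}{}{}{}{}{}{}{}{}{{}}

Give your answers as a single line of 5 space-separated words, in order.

Answer: yes no no no no

Derivation:
String 1 '{{}{}{}{}{}{}}{}{}{}{}{}': depth seq [1 2 1 2 1 2 1 2 1 2 1 2 1 0 1 0 1 0 1 0 1 0 1 0]
  -> pairs=12 depth=2 groups=6 -> yes
String 2 '{}{{}{{}{}{}}{{}}}{}': depth seq [1 0 1 2 1 2 3 2 3 2 3 2 1 2 3 2 1 0 1 0]
  -> pairs=10 depth=3 groups=3 -> no
String 3 '{}{{}}{{}}{}{{}}{{{}}}{}': depth seq [1 0 1 2 1 0 1 2 1 0 1 0 1 2 1 0 1 2 3 2 1 0 1 0]
  -> pairs=12 depth=3 groups=7 -> no
String 4 '{}{}{{{}{}{}}}{}{}{{}}{}': depth seq [1 0 1 0 1 2 3 2 3 2 3 2 1 0 1 0 1 0 1 2 1 0 1 0]
  -> pairs=12 depth=3 groups=7 -> no
String 5 '{{}}{}{}{}{}{}{}{}{}{}{{}}': depth seq [1 2 1 0 1 0 1 0 1 0 1 0 1 0 1 0 1 0 1 0 1 0 1 2 1 0]
  -> pairs=13 depth=2 groups=11 -> no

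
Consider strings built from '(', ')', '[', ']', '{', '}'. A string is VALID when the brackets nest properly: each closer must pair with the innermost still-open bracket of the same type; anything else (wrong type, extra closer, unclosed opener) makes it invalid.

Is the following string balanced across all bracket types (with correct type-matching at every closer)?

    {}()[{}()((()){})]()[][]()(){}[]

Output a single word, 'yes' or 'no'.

Answer: yes

Derivation:
pos 0: push '{'; stack = {
pos 1: '}' matches '{'; pop; stack = (empty)
pos 2: push '('; stack = (
pos 3: ')' matches '('; pop; stack = (empty)
pos 4: push '['; stack = [
pos 5: push '{'; stack = [{
pos 6: '}' matches '{'; pop; stack = [
pos 7: push '('; stack = [(
pos 8: ')' matches '('; pop; stack = [
pos 9: push '('; stack = [(
pos 10: push '('; stack = [((
pos 11: push '('; stack = [(((
pos 12: ')' matches '('; pop; stack = [((
pos 13: ')' matches '('; pop; stack = [(
pos 14: push '{'; stack = [({
pos 15: '}' matches '{'; pop; stack = [(
pos 16: ')' matches '('; pop; stack = [
pos 17: ']' matches '['; pop; stack = (empty)
pos 18: push '('; stack = (
pos 19: ')' matches '('; pop; stack = (empty)
pos 20: push '['; stack = [
pos 21: ']' matches '['; pop; stack = (empty)
pos 22: push '['; stack = [
pos 23: ']' matches '['; pop; stack = (empty)
pos 24: push '('; stack = (
pos 25: ')' matches '('; pop; stack = (empty)
pos 26: push '('; stack = (
pos 27: ')' matches '('; pop; stack = (empty)
pos 28: push '{'; stack = {
pos 29: '}' matches '{'; pop; stack = (empty)
pos 30: push '['; stack = [
pos 31: ']' matches '['; pop; stack = (empty)
end: stack empty → VALID
Verdict: properly nested → yes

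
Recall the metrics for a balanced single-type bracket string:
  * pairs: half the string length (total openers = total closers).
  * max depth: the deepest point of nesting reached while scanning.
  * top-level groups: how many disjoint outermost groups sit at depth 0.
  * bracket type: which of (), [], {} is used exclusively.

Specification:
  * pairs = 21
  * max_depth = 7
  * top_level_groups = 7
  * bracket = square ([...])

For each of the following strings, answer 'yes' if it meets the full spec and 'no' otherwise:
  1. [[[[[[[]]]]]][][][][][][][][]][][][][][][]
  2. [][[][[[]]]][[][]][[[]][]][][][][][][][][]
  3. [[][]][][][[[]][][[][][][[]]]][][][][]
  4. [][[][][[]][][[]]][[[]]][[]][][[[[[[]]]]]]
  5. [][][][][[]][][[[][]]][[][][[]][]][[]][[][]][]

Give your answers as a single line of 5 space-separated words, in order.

Answer: yes no no no no

Derivation:
String 1 '[[[[[[[]]]]]][][][][][][][][]][][][][][][]': depth seq [1 2 3 4 5 6 7 6 5 4 3 2 1 2 1 2 1 2 1 2 1 2 1 2 1 2 1 2 1 0 1 0 1 0 1 0 1 0 1 0 1 0]
  -> pairs=21 depth=7 groups=7 -> yes
String 2 '[][[][[[]]]][[][]][[[]][]][][][][][][][][]': depth seq [1 0 1 2 1 2 3 4 3 2 1 0 1 2 1 2 1 0 1 2 3 2 1 2 1 0 1 0 1 0 1 0 1 0 1 0 1 0 1 0 1 0]
  -> pairs=21 depth=4 groups=12 -> no
String 3 '[[][]][][][[[]][][[][][][[]]]][][][][]': depth seq [1 2 1 2 1 0 1 0 1 0 1 2 3 2 1 2 1 2 3 2 3 2 3 2 3 4 3 2 1 0 1 0 1 0 1 0 1 0]
  -> pairs=19 depth=4 groups=8 -> no
String 4 '[][[][][[]][][[]]][[[]]][[]][][[[[[[]]]]]]': depth seq [1 0 1 2 1 2 1 2 3 2 1 2 1 2 3 2 1 0 1 2 3 2 1 0 1 2 1 0 1 0 1 2 3 4 5 6 5 4 3 2 1 0]
  -> pairs=21 depth=6 groups=6 -> no
String 5 '[][][][][[]][][[[][]]][[][][[]][]][[]][[][]][]': depth seq [1 0 1 0 1 0 1 0 1 2 1 0 1 0 1 2 3 2 3 2 1 0 1 2 1 2 1 2 3 2 1 2 1 0 1 2 1 0 1 2 1 2 1 0 1 0]
  -> pairs=23 depth=3 groups=11 -> no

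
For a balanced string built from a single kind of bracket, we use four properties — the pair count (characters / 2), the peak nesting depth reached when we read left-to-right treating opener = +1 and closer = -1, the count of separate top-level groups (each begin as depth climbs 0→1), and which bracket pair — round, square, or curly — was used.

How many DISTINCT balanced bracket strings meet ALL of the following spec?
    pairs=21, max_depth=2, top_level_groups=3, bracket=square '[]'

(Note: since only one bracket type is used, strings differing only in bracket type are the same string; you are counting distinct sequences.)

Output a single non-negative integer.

Answer: 190

Derivation:
Spec: pairs=21 depth=2 groups=3
Count(depth <= 2) = 190
Count(depth <= 1) = 0
Count(depth == 2) = 190 - 0 = 190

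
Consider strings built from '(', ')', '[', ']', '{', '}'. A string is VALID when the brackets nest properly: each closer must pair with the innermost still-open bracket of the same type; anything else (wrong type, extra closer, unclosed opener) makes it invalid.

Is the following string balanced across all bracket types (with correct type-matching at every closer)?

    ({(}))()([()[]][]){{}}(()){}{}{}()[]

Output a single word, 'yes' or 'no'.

Answer: no

Derivation:
pos 0: push '('; stack = (
pos 1: push '{'; stack = ({
pos 2: push '('; stack = ({(
pos 3: saw closer '}' but top of stack is '(' (expected ')') → INVALID
Verdict: type mismatch at position 3: '}' closes '(' → no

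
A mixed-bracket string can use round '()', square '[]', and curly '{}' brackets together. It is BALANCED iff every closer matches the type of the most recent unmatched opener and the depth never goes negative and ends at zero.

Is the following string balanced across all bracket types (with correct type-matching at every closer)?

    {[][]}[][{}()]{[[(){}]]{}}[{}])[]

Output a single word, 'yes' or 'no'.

Answer: no

Derivation:
pos 0: push '{'; stack = {
pos 1: push '['; stack = {[
pos 2: ']' matches '['; pop; stack = {
pos 3: push '['; stack = {[
pos 4: ']' matches '['; pop; stack = {
pos 5: '}' matches '{'; pop; stack = (empty)
pos 6: push '['; stack = [
pos 7: ']' matches '['; pop; stack = (empty)
pos 8: push '['; stack = [
pos 9: push '{'; stack = [{
pos 10: '}' matches '{'; pop; stack = [
pos 11: push '('; stack = [(
pos 12: ')' matches '('; pop; stack = [
pos 13: ']' matches '['; pop; stack = (empty)
pos 14: push '{'; stack = {
pos 15: push '['; stack = {[
pos 16: push '['; stack = {[[
pos 17: push '('; stack = {[[(
pos 18: ')' matches '('; pop; stack = {[[
pos 19: push '{'; stack = {[[{
pos 20: '}' matches '{'; pop; stack = {[[
pos 21: ']' matches '['; pop; stack = {[
pos 22: ']' matches '['; pop; stack = {
pos 23: push '{'; stack = {{
pos 24: '}' matches '{'; pop; stack = {
pos 25: '}' matches '{'; pop; stack = (empty)
pos 26: push '['; stack = [
pos 27: push '{'; stack = [{
pos 28: '}' matches '{'; pop; stack = [
pos 29: ']' matches '['; pop; stack = (empty)
pos 30: saw closer ')' but stack is empty → INVALID
Verdict: unmatched closer ')' at position 30 → no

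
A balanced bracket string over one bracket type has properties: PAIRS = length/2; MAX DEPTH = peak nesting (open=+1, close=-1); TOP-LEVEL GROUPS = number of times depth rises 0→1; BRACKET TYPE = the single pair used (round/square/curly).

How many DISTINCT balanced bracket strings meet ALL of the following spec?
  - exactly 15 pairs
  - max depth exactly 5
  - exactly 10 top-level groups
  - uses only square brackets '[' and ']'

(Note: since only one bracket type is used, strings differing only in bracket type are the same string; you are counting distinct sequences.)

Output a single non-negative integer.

Spec: pairs=15 depth=5 groups=10
Count(depth <= 5) = 7742
Count(depth <= 4) = 7582
Count(depth == 5) = 7742 - 7582 = 160

Answer: 160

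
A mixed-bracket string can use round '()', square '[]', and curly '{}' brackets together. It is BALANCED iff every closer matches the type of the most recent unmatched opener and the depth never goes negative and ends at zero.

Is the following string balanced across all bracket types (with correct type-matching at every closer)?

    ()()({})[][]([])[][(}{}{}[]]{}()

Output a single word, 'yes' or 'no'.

Answer: no

Derivation:
pos 0: push '('; stack = (
pos 1: ')' matches '('; pop; stack = (empty)
pos 2: push '('; stack = (
pos 3: ')' matches '('; pop; stack = (empty)
pos 4: push '('; stack = (
pos 5: push '{'; stack = ({
pos 6: '}' matches '{'; pop; stack = (
pos 7: ')' matches '('; pop; stack = (empty)
pos 8: push '['; stack = [
pos 9: ']' matches '['; pop; stack = (empty)
pos 10: push '['; stack = [
pos 11: ']' matches '['; pop; stack = (empty)
pos 12: push '('; stack = (
pos 13: push '['; stack = ([
pos 14: ']' matches '['; pop; stack = (
pos 15: ')' matches '('; pop; stack = (empty)
pos 16: push '['; stack = [
pos 17: ']' matches '['; pop; stack = (empty)
pos 18: push '['; stack = [
pos 19: push '('; stack = [(
pos 20: saw closer '}' but top of stack is '(' (expected ')') → INVALID
Verdict: type mismatch at position 20: '}' closes '(' → no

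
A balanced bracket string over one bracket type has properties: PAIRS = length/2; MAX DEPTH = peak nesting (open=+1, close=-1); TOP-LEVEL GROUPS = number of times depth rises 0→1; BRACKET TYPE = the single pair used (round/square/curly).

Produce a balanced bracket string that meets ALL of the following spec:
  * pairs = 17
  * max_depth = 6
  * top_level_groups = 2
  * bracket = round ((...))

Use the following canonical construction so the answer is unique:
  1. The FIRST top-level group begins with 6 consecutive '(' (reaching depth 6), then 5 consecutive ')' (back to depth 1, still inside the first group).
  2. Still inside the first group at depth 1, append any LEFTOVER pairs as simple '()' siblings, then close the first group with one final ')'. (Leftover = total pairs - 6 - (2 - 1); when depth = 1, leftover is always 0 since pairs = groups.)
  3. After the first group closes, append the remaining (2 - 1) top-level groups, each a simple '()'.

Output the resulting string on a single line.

Answer: (((((()))))()()()()()()()()()())()

Derivation:
Spec: pairs=17 depth=6 groups=2
Leftover pairs = 17 - 6 - (2-1) = 10
First group: deep chain of depth 6 + 10 sibling pairs
Remaining 1 groups: simple '()' each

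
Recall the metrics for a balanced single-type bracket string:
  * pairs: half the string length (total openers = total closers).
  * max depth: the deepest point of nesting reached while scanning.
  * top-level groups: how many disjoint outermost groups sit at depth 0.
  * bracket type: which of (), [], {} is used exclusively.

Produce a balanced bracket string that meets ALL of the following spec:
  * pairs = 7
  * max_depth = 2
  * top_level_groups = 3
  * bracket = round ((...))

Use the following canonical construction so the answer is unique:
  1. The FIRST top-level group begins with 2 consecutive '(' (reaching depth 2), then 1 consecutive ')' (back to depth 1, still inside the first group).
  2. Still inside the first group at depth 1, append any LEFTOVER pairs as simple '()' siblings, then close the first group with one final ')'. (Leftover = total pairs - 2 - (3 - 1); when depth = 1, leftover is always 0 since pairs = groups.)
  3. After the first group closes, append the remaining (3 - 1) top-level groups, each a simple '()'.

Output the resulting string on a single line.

Spec: pairs=7 depth=2 groups=3
Leftover pairs = 7 - 2 - (3-1) = 3
First group: deep chain of depth 2 + 3 sibling pairs
Remaining 2 groups: simple '()' each

Answer: (()()()())()()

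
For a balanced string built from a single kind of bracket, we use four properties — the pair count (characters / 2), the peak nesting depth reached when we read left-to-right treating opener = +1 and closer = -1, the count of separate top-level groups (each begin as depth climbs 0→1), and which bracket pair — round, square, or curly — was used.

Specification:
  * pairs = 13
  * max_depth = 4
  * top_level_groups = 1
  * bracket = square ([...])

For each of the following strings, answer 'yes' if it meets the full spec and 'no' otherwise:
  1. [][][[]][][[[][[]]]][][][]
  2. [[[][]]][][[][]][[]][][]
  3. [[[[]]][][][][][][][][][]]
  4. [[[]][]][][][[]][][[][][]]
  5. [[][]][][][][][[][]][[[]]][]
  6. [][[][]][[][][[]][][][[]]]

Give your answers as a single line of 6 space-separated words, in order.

Answer: no no yes no no no

Derivation:
String 1 '[][][[]][][[[][[]]]][][][]': depth seq [1 0 1 0 1 2 1 0 1 0 1 2 3 2 3 4 3 2 1 0 1 0 1 0 1 0]
  -> pairs=13 depth=4 groups=8 -> no
String 2 '[[[][]]][][[][]][[]][][]': depth seq [1 2 3 2 3 2 1 0 1 0 1 2 1 2 1 0 1 2 1 0 1 0 1 0]
  -> pairs=12 depth=3 groups=6 -> no
String 3 '[[[[]]][][][][][][][][][]]': depth seq [1 2 3 4 3 2 1 2 1 2 1 2 1 2 1 2 1 2 1 2 1 2 1 2 1 0]
  -> pairs=13 depth=4 groups=1 -> yes
String 4 '[[[]][]][][][[]][][[][][]]': depth seq [1 2 3 2 1 2 1 0 1 0 1 0 1 2 1 0 1 0 1 2 1 2 1 2 1 0]
  -> pairs=13 depth=3 groups=6 -> no
String 5 '[[][]][][][][][[][]][[[]]][]': depth seq [1 2 1 2 1 0 1 0 1 0 1 0 1 0 1 2 1 2 1 0 1 2 3 2 1 0 1 0]
  -> pairs=14 depth=3 groups=8 -> no
String 6 '[][[][]][[][][[]][][][[]]]': depth seq [1 0 1 2 1 2 1 0 1 2 1 2 1 2 3 2 1 2 1 2 1 2 3 2 1 0]
  -> pairs=13 depth=3 groups=3 -> no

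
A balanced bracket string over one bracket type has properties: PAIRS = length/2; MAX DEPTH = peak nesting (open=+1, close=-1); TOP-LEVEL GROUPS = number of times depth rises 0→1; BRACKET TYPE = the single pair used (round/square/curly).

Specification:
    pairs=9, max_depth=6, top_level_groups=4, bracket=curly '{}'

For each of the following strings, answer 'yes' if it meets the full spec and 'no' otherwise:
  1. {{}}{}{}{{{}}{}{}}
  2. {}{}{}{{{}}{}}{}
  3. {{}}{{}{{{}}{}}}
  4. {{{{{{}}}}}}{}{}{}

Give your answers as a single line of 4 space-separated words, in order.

String 1 '{{}}{}{}{{{}}{}{}}': depth seq [1 2 1 0 1 0 1 0 1 2 3 2 1 2 1 2 1 0]
  -> pairs=9 depth=3 groups=4 -> no
String 2 '{}{}{}{{{}}{}}{}': depth seq [1 0 1 0 1 0 1 2 3 2 1 2 1 0 1 0]
  -> pairs=8 depth=3 groups=5 -> no
String 3 '{{}}{{}{{{}}{}}}': depth seq [1 2 1 0 1 2 1 2 3 4 3 2 3 2 1 0]
  -> pairs=8 depth=4 groups=2 -> no
String 4 '{{{{{{}}}}}}{}{}{}': depth seq [1 2 3 4 5 6 5 4 3 2 1 0 1 0 1 0 1 0]
  -> pairs=9 depth=6 groups=4 -> yes

Answer: no no no yes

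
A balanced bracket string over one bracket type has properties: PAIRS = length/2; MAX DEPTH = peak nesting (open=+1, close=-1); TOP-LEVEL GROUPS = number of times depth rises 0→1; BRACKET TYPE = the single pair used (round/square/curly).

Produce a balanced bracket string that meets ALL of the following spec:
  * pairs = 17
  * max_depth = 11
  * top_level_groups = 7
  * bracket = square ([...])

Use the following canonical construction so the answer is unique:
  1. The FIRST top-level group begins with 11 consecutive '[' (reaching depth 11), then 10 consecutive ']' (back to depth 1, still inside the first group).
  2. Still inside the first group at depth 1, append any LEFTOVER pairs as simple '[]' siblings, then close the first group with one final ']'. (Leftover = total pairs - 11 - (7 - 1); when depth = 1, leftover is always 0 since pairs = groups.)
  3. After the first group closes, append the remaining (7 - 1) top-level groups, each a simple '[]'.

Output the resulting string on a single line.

Answer: [[[[[[[[[[[]]]]]]]]]]][][][][][][]

Derivation:
Spec: pairs=17 depth=11 groups=7
Leftover pairs = 17 - 11 - (7-1) = 0
First group: deep chain of depth 11 + 0 sibling pairs
Remaining 6 groups: simple '[]' each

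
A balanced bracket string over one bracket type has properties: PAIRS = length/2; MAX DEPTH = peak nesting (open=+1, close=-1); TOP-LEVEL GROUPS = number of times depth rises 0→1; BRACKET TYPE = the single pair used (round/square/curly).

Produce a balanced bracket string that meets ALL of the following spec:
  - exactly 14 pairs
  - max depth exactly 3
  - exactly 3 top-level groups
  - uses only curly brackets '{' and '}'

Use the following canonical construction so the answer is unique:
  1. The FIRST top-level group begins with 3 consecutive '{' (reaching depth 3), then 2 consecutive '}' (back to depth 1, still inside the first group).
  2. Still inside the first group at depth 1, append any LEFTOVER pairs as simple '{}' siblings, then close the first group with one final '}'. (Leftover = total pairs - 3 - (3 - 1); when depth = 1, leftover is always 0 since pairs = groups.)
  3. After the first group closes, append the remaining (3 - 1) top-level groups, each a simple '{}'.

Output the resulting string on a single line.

Answer: {{{}}{}{}{}{}{}{}{}{}{}}{}{}

Derivation:
Spec: pairs=14 depth=3 groups=3
Leftover pairs = 14 - 3 - (3-1) = 9
First group: deep chain of depth 3 + 9 sibling pairs
Remaining 2 groups: simple '{}' each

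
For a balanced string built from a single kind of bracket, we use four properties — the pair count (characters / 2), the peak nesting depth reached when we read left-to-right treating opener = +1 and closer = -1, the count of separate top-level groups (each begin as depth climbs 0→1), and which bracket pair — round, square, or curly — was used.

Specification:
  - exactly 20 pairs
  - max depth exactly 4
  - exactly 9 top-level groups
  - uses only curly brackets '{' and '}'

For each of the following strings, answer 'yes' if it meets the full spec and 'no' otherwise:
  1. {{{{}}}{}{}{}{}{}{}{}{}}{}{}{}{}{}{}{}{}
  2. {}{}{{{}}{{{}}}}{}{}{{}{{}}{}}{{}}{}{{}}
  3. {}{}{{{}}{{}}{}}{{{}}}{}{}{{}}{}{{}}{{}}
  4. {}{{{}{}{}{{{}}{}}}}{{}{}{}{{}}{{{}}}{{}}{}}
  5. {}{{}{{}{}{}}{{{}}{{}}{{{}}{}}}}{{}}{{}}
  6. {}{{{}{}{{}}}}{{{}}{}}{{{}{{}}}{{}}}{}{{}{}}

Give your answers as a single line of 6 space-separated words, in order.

Answer: yes yes no no no no

Derivation:
String 1 '{{{{}}}{}{}{}{}{}{}{}{}}{}{}{}{}{}{}{}{}': depth seq [1 2 3 4 3 2 1 2 1 2 1 2 1 2 1 2 1 2 1 2 1 2 1 0 1 0 1 0 1 0 1 0 1 0 1 0 1 0 1 0]
  -> pairs=20 depth=4 groups=9 -> yes
String 2 '{}{}{{{}}{{{}}}}{}{}{{}{{}}{}}{{}}{}{{}}': depth seq [1 0 1 0 1 2 3 2 1 2 3 4 3 2 1 0 1 0 1 0 1 2 1 2 3 2 1 2 1 0 1 2 1 0 1 0 1 2 1 0]
  -> pairs=20 depth=4 groups=9 -> yes
String 3 '{}{}{{{}}{{}}{}}{{{}}}{}{}{{}}{}{{}}{{}}': depth seq [1 0 1 0 1 2 3 2 1 2 3 2 1 2 1 0 1 2 3 2 1 0 1 0 1 0 1 2 1 0 1 0 1 2 1 0 1 2 1 0]
  -> pairs=20 depth=3 groups=10 -> no
String 4 '{}{{{}{}{}{{{}}{}}}}{{}{}{}{{}}{{{}}}{{}}{}}': depth seq [1 0 1 2 3 2 3 2 3 2 3 4 5 4 3 4 3 2 1 0 1 2 1 2 1 2 1 2 3 2 1 2 3 4 3 2 1 2 3 2 1 2 1 0]
  -> pairs=22 depth=5 groups=3 -> no
String 5 '{}{{}{{}{}{}}{{{}}{{}}{{{}}{}}}}{{}}{{}}': depth seq [1 0 1 2 1 2 3 2 3 2 3 2 1 2 3 4 3 2 3 4 3 2 3 4 5 4 3 4 3 2 1 0 1 2 1 0 1 2 1 0]
  -> pairs=20 depth=5 groups=4 -> no
String 6 '{}{{{}{}{{}}}}{{{}}{}}{{{}{{}}}{{}}}{}{{}{}}': depth seq [1 0 1 2 3 2 3 2 3 4 3 2 1 0 1 2 3 2 1 2 1 0 1 2 3 2 3 4 3 2 1 2 3 2 1 0 1 0 1 2 1 2 1 0]
  -> pairs=22 depth=4 groups=6 -> no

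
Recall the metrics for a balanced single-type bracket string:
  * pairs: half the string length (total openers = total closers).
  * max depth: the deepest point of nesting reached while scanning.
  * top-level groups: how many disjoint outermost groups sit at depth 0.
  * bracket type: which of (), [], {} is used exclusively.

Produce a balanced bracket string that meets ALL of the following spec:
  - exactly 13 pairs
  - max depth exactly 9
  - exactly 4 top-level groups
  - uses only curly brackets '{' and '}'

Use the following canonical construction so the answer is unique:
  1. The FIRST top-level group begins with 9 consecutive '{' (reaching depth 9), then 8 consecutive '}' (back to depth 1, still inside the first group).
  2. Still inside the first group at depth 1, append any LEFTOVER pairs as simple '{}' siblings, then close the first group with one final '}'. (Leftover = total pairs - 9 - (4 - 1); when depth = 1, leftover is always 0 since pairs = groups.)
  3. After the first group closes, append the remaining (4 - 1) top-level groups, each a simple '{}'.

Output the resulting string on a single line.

Spec: pairs=13 depth=9 groups=4
Leftover pairs = 13 - 9 - (4-1) = 1
First group: deep chain of depth 9 + 1 sibling pairs
Remaining 3 groups: simple '{}' each

Answer: {{{{{{{{{}}}}}}}}{}}{}{}{}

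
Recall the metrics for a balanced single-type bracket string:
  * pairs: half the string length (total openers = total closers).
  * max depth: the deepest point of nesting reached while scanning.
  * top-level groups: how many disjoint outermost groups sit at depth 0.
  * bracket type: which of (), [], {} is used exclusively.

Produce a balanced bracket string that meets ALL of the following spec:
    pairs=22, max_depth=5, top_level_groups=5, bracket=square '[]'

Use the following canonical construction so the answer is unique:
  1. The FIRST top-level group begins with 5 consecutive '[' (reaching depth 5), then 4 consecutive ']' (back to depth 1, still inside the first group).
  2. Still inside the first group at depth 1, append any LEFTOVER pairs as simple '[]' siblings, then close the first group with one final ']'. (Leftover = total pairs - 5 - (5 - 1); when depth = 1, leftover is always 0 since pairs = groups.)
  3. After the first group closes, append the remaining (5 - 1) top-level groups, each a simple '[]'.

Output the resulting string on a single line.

Spec: pairs=22 depth=5 groups=5
Leftover pairs = 22 - 5 - (5-1) = 13
First group: deep chain of depth 5 + 13 sibling pairs
Remaining 4 groups: simple '[]' each

Answer: [[[[[]]]][][][][][][][][][][][][][]][][][][]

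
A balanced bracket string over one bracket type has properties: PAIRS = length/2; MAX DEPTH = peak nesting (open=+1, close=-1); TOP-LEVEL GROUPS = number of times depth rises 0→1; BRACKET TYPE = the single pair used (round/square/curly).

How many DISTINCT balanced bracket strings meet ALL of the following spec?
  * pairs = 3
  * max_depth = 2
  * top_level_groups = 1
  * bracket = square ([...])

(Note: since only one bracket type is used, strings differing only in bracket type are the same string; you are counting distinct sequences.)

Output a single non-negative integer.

Spec: pairs=3 depth=2 groups=1
Count(depth <= 2) = 1
Count(depth <= 1) = 0
Count(depth == 2) = 1 - 0 = 1

Answer: 1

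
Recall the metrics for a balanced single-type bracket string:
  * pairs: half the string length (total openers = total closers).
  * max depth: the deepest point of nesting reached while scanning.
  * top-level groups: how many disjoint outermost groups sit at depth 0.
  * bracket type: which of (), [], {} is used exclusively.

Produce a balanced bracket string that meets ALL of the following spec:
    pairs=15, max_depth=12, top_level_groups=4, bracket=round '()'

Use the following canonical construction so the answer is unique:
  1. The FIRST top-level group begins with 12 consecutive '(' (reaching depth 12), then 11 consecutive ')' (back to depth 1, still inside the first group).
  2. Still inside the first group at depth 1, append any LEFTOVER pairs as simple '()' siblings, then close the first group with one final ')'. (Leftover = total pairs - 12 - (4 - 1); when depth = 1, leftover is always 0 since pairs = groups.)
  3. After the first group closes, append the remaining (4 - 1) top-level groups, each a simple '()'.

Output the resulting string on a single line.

Spec: pairs=15 depth=12 groups=4
Leftover pairs = 15 - 12 - (4-1) = 0
First group: deep chain of depth 12 + 0 sibling pairs
Remaining 3 groups: simple '()' each

Answer: (((((((((((())))))))))))()()()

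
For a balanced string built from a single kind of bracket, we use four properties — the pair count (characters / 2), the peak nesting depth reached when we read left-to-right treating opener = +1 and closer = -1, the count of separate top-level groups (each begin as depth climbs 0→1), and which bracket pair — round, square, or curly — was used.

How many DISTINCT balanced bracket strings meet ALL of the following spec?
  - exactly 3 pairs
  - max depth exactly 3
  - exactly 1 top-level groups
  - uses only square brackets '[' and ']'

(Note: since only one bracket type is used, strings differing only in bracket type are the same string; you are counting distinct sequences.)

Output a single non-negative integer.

Spec: pairs=3 depth=3 groups=1
Count(depth <= 3) = 2
Count(depth <= 2) = 1
Count(depth == 3) = 2 - 1 = 1

Answer: 1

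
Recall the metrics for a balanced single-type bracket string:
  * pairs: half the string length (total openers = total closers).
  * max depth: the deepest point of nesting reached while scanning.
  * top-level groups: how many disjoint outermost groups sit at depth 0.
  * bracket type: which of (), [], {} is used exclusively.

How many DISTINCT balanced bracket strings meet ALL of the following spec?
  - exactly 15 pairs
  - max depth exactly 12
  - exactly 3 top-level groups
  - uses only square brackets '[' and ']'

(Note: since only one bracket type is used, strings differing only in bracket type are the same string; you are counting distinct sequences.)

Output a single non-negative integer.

Answer: 69

Derivation:
Spec: pairs=15 depth=12 groups=3
Count(depth <= 12) = 1931537
Count(depth <= 11) = 1931468
Count(depth == 12) = 1931537 - 1931468 = 69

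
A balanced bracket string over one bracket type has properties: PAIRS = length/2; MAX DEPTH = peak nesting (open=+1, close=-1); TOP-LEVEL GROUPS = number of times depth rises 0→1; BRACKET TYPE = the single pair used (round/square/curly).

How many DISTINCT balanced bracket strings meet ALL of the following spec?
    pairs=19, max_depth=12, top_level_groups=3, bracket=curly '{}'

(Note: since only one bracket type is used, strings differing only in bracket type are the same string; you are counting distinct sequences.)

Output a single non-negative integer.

Spec: pairs=19 depth=12 groups=3
Count(depth <= 12) = 347889003
Count(depth <= 11) = 347419446
Count(depth == 12) = 347889003 - 347419446 = 469557

Answer: 469557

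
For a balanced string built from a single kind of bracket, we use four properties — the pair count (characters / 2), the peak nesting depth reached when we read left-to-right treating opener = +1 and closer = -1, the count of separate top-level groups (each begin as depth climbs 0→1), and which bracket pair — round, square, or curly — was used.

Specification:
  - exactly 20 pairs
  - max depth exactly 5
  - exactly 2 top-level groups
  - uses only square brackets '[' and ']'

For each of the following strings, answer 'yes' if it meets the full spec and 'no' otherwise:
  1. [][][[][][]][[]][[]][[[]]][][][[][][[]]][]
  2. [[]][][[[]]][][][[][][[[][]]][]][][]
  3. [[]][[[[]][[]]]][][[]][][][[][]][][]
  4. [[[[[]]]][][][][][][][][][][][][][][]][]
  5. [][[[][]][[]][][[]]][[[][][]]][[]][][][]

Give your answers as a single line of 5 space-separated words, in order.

String 1 '[][][[][][]][[]][[]][[[]]][][][[][][[]]][]': depth seq [1 0 1 0 1 2 1 2 1 2 1 0 1 2 1 0 1 2 1 0 1 2 3 2 1 0 1 0 1 0 1 2 1 2 1 2 3 2 1 0 1 0]
  -> pairs=21 depth=3 groups=10 -> no
String 2 '[[]][][[[]]][][][[][][[[][]]][]][][]': depth seq [1 2 1 0 1 0 1 2 3 2 1 0 1 0 1 0 1 2 1 2 1 2 3 4 3 4 3 2 1 2 1 0 1 0 1 0]
  -> pairs=18 depth=4 groups=8 -> no
String 3 '[[]][[[[]][[]]]][][[]][][][[][]][][]': depth seq [1 2 1 0 1 2 3 4 3 2 3 4 3 2 1 0 1 0 1 2 1 0 1 0 1 0 1 2 1 2 1 0 1 0 1 0]
  -> pairs=18 depth=4 groups=9 -> no
String 4 '[[[[[]]]][][][][][][][][][][][][][][]][]': depth seq [1 2 3 4 5 4 3 2 1 2 1 2 1 2 1 2 1 2 1 2 1 2 1 2 1 2 1 2 1 2 1 2 1 2 1 2 1 0 1 0]
  -> pairs=20 depth=5 groups=2 -> yes
String 5 '[][[[][]][[]][][[]]][[[][][]]][[]][][][]': depth seq [1 0 1 2 3 2 3 2 1 2 3 2 1 2 1 2 3 2 1 0 1 2 3 2 3 2 3 2 1 0 1 2 1 0 1 0 1 0 1 0]
  -> pairs=20 depth=3 groups=7 -> no

Answer: no no no yes no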